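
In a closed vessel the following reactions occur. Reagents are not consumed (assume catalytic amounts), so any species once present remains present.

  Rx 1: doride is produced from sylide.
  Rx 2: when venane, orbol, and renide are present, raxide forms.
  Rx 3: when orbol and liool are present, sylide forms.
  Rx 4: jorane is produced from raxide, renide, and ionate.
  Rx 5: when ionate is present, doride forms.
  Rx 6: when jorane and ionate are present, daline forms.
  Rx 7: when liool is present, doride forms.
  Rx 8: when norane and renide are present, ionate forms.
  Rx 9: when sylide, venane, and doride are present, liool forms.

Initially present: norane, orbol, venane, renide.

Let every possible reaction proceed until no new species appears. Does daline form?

norane and renide present → ionate forms (Rx 8).
venane, orbol, and renide present → raxide forms (Rx 2).
raxide, renide, and ionate present → jorane forms (Rx 4).
jorane and ionate present → daline forms (Rx 6).

Yes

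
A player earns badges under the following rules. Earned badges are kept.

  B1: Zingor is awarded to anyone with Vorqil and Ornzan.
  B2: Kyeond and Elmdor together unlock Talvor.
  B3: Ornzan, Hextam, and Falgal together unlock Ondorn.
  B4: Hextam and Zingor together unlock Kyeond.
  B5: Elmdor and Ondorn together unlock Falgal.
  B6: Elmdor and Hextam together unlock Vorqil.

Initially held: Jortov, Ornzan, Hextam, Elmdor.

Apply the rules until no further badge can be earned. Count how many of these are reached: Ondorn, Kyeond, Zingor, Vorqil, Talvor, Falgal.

4

With Elmdor and Hextam, Vorqil is earned (B6).
With Vorqil and Ornzan, Zingor is earned (B1).
With Hextam and Zingor, Kyeond is earned (B4).
With Kyeond and Elmdor, Talvor is earned (B2).
Ondorn would need Ornzan, Hextam, and Falgal (B3), but Falgal is never earned.
Kyeond: reached.
Zingor: reached.
Vorqil: reached.
Talvor: reached.
Falgal would need Elmdor and Ondorn (B5), but Ondorn is never earned.
Reached: Kyeond, Zingor, Vorqil, and Talvor — 4 of the 6.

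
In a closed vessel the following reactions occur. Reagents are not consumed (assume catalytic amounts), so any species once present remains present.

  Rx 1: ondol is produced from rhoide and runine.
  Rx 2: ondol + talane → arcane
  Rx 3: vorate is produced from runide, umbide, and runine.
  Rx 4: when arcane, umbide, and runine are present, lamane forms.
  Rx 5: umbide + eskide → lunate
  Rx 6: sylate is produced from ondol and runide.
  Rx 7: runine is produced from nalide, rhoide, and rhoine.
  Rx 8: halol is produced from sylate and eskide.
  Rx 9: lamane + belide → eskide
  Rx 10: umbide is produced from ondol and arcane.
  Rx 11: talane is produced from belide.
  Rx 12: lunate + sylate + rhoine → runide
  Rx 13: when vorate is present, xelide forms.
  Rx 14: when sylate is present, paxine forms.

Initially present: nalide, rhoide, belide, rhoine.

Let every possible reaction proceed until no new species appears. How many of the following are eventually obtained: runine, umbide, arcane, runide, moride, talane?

4

belide present → talane forms (Rx 11).
nalide, rhoide, and rhoine present → runine forms (Rx 7).
rhoide and runine present → ondol forms (Rx 1).
ondol and talane present → arcane forms (Rx 2).
ondol and arcane present → umbide forms (Rx 10).
runine: reached.
umbide: reached.
arcane: reached.
runide would need lunate, sylate, and rhoine (Rx 12), but sylate never forms.
No rule produces moride, and it is not given.
talane: reached.
Reached: runine, umbide, arcane, and talane — 4 of the 6.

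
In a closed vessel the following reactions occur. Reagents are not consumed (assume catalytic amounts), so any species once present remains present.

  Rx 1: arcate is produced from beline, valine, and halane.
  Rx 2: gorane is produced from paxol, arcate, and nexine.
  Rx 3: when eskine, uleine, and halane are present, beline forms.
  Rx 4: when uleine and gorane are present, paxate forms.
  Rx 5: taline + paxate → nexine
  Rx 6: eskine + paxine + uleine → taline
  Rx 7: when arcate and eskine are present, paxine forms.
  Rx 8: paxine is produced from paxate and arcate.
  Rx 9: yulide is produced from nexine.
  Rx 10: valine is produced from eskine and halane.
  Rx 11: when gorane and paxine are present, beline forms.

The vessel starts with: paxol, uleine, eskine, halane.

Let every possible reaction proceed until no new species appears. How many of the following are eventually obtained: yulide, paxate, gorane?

0

yulide would need nexine (Rx 9), but nexine never forms.
paxate would need uleine and gorane (Rx 4), but gorane never forms.
gorane would need paxol, arcate, and nexine (Rx 2), but nexine never forms.
None of the 3 are reached.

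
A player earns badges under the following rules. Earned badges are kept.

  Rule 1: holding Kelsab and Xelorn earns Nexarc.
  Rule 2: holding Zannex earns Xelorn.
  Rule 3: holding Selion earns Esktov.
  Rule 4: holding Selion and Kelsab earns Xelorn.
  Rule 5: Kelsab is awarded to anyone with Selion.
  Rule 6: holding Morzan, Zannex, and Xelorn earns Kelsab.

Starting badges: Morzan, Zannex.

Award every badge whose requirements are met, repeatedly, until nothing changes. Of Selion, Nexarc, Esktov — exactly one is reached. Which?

With Zannex, Xelorn is earned (Rule 2).
With Morzan, Zannex, and Xelorn, Kelsab is earned (Rule 6).
With Kelsab and Xelorn, Nexarc is earned (Rule 1).
No rule produces Selion, and it is not given. Esktov would need Selion (Rule 3), but Selion is never earned.

Nexarc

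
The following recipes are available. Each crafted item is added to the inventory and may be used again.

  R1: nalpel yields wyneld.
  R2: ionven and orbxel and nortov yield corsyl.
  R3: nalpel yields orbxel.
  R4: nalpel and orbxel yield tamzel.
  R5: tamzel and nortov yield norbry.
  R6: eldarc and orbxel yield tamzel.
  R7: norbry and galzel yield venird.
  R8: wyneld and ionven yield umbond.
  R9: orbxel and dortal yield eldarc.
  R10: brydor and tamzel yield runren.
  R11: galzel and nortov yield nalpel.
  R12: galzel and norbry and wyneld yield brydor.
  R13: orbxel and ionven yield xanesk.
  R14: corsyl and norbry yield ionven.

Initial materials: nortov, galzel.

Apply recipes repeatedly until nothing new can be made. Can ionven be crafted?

ionven would need corsyl and norbry (R14), but corsyl is never obtained.

No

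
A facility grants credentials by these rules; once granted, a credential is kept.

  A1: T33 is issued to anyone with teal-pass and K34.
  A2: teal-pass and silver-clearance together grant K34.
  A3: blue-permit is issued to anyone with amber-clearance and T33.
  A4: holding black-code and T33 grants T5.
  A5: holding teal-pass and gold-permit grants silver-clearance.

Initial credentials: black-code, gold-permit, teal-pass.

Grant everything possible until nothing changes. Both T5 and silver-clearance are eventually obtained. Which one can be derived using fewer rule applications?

silver-clearance

silver-clearance: Holding teal-pass and gold-permit grants silver-clearance (A5). [1 rule application]
T5: Holding teal-pass and gold-permit grants silver-clearance (A5). Holding teal-pass and silver-clearance grants K34 (A2). Holding teal-pass and K34 grants T33 (A1). Holding black-code and T33 grants T5 (A4). [4 rule applications]
silver-clearance needs fewer.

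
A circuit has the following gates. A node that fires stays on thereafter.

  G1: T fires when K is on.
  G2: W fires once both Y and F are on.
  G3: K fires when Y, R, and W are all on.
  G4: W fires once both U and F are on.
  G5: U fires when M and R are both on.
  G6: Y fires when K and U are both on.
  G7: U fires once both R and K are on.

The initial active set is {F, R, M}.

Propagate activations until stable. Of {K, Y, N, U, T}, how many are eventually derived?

G5: M and R on → U on.
K would need Y, R, and W (G3), but Y never turns on.
Y would need K and U (G6), but K never turns on.
No rule produces N, and it is not given.
U: reached.
T would need K (G1), but K never turns on.
Reached: U — 1 of the 5.

1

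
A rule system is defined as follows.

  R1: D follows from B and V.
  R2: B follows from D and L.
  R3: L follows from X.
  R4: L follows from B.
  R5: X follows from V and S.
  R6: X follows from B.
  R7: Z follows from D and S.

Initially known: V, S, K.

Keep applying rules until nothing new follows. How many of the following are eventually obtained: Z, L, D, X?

V and S hold, so X follows (R5).
From X, R3 gives L.
Z would need D and S (R7), but D is never established.
L: reached.
D would need B and V (R1), but B is never established.
X: reached.
Reached: L and X — 2 of the 4.

2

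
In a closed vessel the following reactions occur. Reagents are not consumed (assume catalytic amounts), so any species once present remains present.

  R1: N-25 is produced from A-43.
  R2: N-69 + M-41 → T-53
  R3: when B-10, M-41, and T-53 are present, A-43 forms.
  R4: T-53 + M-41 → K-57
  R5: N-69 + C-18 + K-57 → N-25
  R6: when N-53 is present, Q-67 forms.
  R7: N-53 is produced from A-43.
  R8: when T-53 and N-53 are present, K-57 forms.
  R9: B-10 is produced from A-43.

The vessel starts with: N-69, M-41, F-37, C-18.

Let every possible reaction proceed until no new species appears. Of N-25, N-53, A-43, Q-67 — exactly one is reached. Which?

N-25

N-69 and M-41 present → T-53 forms (R2).
T-53 and M-41 present → K-57 forms (R4).
N-69, C-18, and K-57 present → N-25 forms (R5).
A-43 would need B-10, M-41, and T-53 (R3), but B-10 never forms. Q-67 would need N-53 (R6), but N-53 never forms. N-53 would need A-43 (R7), but A-43 never forms.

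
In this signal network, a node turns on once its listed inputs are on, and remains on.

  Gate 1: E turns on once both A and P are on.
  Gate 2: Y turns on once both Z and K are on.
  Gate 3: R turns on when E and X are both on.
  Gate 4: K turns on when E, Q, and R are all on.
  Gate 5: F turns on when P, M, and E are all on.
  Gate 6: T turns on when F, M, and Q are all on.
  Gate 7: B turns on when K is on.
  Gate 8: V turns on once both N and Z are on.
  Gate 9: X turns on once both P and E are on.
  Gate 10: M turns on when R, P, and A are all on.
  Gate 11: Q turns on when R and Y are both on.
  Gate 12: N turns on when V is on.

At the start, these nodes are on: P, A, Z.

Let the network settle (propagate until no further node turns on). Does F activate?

Gate 1: A and P on → E on.
P and E are on, so X turns on (Gate 9).
Gate 3: E and X on → R on.
R, P, and A are on, so M turns on (Gate 10).
Gate 5: P, M, and E on → F on.

Yes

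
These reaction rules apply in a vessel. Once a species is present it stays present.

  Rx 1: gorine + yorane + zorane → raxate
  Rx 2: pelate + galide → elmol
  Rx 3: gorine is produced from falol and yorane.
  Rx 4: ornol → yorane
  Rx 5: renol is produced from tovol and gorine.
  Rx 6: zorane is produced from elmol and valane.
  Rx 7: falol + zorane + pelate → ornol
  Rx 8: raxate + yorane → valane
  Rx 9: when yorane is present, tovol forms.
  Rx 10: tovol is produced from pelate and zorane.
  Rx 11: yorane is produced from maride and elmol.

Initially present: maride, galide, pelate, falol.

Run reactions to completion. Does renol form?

Yes

pelate and galide present → elmol forms (Rx 2).
maride and elmol present → yorane forms (Rx 11).
falol and yorane present → gorine forms (Rx 3).
yorane present → tovol forms (Rx 9).
tovol and gorine present → renol forms (Rx 5).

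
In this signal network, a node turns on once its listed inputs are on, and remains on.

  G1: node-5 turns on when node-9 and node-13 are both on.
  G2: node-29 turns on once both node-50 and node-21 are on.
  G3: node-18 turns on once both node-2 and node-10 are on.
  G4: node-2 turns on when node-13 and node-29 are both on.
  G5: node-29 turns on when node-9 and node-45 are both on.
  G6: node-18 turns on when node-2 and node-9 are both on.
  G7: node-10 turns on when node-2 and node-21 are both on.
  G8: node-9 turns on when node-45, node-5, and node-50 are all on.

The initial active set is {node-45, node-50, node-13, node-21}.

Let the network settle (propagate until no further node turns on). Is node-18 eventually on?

Yes

G2: node-50 and node-21 on → node-29 on.
G4: node-13 and node-29 on → node-2 on.
G7: node-2 and node-21 on → node-10 on.
G3: node-2 and node-10 on → node-18 on.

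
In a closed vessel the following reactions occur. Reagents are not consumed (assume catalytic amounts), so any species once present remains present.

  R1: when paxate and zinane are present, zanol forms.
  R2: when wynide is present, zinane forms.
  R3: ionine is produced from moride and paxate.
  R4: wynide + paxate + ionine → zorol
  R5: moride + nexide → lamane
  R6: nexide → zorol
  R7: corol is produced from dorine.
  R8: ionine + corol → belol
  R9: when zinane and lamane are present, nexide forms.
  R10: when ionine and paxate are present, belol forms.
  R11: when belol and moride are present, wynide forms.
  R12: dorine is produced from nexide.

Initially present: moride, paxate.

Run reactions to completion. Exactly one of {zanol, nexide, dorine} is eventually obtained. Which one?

zanol

moride and paxate present → ionine forms (R3).
ionine and paxate present → belol forms (R10).
belol and moride present → wynide forms (R11).
wynide present → zinane forms (R2).
paxate and zinane present → zanol forms (R1).
dorine would need nexide (R12), but nexide never forms. nexide would need zinane and lamane (R9), but lamane never forms.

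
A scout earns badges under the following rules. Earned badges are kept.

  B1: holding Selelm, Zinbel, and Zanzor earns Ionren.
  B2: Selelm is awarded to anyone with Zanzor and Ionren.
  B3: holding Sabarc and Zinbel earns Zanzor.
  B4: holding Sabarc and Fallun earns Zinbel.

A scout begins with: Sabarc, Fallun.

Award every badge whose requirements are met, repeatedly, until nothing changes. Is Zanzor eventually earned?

Yes

With Sabarc and Fallun, Zinbel is earned (B4).
With Sabarc and Zinbel, Zanzor is earned (B3).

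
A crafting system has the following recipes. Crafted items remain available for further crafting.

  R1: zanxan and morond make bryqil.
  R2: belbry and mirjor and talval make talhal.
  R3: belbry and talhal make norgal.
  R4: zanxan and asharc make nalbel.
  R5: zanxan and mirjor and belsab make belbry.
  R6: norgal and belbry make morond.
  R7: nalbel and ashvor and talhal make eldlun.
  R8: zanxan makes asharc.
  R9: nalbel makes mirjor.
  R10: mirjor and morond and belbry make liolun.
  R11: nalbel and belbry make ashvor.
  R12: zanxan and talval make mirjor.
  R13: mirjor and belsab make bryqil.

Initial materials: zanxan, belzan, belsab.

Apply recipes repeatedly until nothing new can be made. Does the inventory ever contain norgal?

norgal would need belbry and talhal (R3), but talhal is never obtained.

No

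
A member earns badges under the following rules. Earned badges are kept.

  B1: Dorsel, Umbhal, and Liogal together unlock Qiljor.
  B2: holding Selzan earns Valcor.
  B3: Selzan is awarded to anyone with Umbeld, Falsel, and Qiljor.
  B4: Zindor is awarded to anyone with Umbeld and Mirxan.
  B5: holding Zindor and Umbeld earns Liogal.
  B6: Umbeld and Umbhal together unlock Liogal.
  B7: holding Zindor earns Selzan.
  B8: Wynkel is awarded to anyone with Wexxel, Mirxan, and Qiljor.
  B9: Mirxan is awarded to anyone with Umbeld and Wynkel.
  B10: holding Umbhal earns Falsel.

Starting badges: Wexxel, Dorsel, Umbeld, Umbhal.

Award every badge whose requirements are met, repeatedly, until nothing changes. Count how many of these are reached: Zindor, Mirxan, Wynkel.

0

Zindor would need Umbeld and Mirxan (B4), but Mirxan is never earned.
Mirxan would need Umbeld and Wynkel (B9), but Wynkel is never earned.
Wynkel would need Wexxel, Mirxan, and Qiljor (B8), but Mirxan is never earned.
None of the 3 are reached.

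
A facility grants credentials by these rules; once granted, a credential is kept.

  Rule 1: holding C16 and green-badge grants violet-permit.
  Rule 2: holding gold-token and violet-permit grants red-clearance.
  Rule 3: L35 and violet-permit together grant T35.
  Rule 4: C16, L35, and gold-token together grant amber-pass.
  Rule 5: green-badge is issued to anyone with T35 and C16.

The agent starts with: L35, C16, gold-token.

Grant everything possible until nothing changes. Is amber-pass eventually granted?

Yes

Holding C16, L35, and gold-token grants amber-pass (Rule 4).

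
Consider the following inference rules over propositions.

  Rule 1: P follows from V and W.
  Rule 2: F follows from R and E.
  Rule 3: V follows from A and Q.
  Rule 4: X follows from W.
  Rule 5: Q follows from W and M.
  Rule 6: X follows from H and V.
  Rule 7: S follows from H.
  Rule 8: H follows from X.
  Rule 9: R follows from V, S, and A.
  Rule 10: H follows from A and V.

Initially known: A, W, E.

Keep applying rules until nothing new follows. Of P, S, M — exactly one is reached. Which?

S

W holds, so X follows (Rule 4).
X holds, so H follows (Rule 8).
H holds, so S follows (Rule 7).
No rule produces M, and it is not given. P would need V and W (Rule 1), but V is never established.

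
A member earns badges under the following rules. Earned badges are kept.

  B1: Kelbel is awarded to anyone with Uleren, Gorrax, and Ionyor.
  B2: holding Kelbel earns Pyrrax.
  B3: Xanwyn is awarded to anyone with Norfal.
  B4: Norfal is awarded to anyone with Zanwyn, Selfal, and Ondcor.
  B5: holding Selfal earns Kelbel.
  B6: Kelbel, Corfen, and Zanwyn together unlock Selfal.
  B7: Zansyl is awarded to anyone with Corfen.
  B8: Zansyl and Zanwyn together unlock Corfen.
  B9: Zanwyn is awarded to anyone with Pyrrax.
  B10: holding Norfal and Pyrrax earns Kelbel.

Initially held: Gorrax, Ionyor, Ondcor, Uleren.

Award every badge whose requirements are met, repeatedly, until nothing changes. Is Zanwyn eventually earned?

Yes

With Uleren, Gorrax, and Ionyor, Kelbel is earned (B1).
With Kelbel, Pyrrax is earned (B2).
With Pyrrax, Zanwyn is earned (B9).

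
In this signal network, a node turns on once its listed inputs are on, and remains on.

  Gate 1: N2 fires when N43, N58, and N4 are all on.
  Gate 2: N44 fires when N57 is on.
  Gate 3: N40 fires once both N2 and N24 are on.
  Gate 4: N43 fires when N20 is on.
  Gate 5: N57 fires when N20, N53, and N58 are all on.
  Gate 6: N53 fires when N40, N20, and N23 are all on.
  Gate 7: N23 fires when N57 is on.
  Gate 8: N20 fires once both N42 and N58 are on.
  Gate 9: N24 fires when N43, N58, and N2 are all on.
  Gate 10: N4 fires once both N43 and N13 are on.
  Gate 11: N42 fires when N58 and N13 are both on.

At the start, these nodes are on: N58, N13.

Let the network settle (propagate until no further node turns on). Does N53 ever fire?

No

N53 would need N40, N20, and N23 (Gate 6), but N23 never turns on.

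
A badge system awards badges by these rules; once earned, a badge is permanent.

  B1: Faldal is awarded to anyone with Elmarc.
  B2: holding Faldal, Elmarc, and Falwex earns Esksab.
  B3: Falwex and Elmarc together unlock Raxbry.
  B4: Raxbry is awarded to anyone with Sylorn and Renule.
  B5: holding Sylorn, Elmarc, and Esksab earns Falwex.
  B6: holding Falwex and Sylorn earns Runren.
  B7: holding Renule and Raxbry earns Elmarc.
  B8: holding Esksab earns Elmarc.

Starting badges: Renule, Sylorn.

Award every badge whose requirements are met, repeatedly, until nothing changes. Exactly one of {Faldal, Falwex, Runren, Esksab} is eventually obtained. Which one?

With Sylorn and Renule, Raxbry is earned (B4).
With Renule and Raxbry, Elmarc is earned (B7).
With Elmarc, Faldal is earned (B1).
Falwex would need Sylorn, Elmarc, and Esksab (B5), but Esksab is never earned. Esksab would need Faldal, Elmarc, and Falwex (B2), but Falwex is never earned. Runren would need Falwex and Sylorn (B6), but Falwex is never earned.

Faldal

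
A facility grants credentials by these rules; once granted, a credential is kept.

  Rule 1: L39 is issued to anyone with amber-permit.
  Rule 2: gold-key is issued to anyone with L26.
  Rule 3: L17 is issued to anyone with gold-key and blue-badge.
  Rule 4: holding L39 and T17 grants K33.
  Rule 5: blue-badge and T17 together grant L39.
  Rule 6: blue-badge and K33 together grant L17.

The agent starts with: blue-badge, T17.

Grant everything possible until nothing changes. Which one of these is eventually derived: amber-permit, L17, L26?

L17

Holding blue-badge and T17 grants L39 (Rule 5).
Holding L39 and T17 grants K33 (Rule 4).
Holding blue-badge and K33 grants L17 (Rule 6).
No rule produces amber-permit, and it is not given. No rule produces L26, and it is not given.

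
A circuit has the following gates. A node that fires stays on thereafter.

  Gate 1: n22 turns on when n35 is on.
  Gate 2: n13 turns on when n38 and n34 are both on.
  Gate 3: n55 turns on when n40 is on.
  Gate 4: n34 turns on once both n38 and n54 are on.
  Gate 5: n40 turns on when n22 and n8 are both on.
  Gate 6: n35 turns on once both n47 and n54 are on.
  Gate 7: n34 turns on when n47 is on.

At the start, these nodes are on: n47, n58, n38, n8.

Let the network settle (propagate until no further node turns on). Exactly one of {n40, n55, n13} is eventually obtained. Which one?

Gate 7: n47 on → n34 on.
n38 and n34 are on, so n13 turns on (Gate 2).
n40 would need n22 and n8 (Gate 5), but n22 never turns on. n55 would need n40 (Gate 3), but n40 never turns on.

n13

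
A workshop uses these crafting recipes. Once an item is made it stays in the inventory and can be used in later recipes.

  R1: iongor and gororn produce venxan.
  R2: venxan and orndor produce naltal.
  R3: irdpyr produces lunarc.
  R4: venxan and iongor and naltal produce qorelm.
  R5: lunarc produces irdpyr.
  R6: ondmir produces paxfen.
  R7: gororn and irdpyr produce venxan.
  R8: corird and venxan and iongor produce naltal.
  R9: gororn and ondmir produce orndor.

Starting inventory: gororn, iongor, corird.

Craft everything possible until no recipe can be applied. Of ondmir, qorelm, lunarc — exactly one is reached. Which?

iongor and gororn → venxan (R1).
Using R8, corird, venxan, and iongor make naltal.
venxan and iongor and naltal → qorelm (R4).
lunarc would need irdpyr (R3), but irdpyr is never obtained. No rule produces ondmir, and it is not given.

qorelm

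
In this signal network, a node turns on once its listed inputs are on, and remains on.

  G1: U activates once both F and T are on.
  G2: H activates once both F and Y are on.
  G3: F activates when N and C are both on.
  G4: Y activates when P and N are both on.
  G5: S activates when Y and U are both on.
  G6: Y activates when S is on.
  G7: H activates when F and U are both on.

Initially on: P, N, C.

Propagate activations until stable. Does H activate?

Yes

G4: P and N on → Y on.
N and C are on, so F activates (G3).
G2: F and Y on → H on.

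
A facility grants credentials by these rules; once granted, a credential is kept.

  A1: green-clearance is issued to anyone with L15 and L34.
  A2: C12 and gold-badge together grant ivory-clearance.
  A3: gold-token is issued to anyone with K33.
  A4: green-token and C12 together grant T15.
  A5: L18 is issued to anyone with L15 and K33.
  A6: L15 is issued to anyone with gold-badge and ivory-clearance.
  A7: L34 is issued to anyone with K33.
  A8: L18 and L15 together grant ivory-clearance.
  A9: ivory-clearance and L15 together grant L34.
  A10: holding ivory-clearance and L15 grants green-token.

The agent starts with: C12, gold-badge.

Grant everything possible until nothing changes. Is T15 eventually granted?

Holding C12 and gold-badge grants ivory-clearance (A2).
Holding gold-badge and ivory-clearance grants L15 (A6).
Holding ivory-clearance and L15 grants green-token (A10).
Holding green-token and C12 grants T15 (A4).

Yes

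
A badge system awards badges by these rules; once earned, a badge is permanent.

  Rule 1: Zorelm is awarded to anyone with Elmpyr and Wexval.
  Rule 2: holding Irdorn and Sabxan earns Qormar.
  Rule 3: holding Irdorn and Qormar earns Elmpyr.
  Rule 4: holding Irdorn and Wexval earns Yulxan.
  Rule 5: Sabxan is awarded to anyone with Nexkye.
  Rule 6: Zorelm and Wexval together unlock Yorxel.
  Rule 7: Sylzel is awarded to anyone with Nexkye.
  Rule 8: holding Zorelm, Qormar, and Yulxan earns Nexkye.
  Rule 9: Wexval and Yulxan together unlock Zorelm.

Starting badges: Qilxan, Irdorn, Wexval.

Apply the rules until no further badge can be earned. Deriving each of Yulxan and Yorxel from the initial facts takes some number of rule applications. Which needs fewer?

Yulxan

Yulxan: With Irdorn and Wexval, Yulxan is earned (Rule 4). [1 rule application]
Yorxel: With Irdorn and Wexval, Yulxan is earned (Rule 4). With Wexval and Yulxan, Zorelm is earned (Rule 9). With Zorelm and Wexval, Yorxel is earned (Rule 6). [3 rule applications]
Yulxan needs fewer.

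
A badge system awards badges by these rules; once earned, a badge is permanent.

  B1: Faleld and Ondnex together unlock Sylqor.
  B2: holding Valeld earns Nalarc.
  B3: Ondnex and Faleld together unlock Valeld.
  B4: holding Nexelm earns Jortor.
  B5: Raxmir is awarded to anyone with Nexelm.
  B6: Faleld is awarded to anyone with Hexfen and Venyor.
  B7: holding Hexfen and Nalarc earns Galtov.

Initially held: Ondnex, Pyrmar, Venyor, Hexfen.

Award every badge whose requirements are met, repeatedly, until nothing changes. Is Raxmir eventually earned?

No

Raxmir would need Nexelm (B5), but Nexelm is never earned.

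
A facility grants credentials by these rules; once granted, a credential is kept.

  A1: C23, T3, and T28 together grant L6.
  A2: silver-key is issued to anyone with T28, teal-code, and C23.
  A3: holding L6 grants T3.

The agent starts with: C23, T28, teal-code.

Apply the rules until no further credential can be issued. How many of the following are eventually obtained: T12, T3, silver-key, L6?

Holding T28, teal-code, and C23 grants silver-key (A2).
No rule produces T12, and it is not given.
T3 would need L6 (A3), but L6 is never granted.
silver-key: reached.
L6 would need C23, T3, and T28 (A1), but T3 is never granted.
Reached: silver-key — 1 of the 4.

1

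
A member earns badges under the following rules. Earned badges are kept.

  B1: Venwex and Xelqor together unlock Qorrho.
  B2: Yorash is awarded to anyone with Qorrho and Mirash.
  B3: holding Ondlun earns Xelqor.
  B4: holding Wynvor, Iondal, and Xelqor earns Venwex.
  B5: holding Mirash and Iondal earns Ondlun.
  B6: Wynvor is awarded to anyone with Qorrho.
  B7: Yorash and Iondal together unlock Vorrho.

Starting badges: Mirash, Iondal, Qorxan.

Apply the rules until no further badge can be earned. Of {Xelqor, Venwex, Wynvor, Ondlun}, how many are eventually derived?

With Mirash and Iondal, Ondlun is earned (B5).
With Ondlun, Xelqor is earned (B3).
Xelqor: reached.
Venwex would need Wynvor, Iondal, and Xelqor (B4), but Wynvor is never earned.
Wynvor would need Qorrho (B6), but Qorrho is never earned.
Ondlun: reached.
Reached: Xelqor and Ondlun — 2 of the 4.

2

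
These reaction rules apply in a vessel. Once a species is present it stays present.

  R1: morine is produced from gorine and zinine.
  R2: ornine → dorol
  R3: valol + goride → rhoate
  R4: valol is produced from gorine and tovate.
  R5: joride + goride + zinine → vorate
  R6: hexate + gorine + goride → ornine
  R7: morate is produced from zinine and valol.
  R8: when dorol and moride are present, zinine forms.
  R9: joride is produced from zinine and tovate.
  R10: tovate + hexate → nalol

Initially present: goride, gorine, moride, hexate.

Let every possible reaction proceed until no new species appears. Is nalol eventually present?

nalol would need tovate and hexate (R10), but tovate never forms.

No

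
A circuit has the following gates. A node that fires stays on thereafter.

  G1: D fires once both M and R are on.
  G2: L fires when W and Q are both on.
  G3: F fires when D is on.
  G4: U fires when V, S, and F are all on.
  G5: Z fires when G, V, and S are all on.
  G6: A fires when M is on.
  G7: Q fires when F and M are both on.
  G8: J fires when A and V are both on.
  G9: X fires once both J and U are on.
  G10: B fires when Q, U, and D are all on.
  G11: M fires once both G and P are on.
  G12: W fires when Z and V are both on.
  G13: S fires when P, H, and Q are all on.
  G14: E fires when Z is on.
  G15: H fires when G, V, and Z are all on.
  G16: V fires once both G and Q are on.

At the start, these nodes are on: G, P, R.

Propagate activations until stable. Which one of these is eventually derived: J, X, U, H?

G11: G and P on → M on.
G6: M on → A on.
M and R are on, so D fires (G1).
G3: D on → F on.
F and M are on, so Q fires (G7).
G16: G and Q on → V on.
G8: A and V on → J on.
U would need V, S, and F (G4), but S never turns on. H would need G, V, and Z (G15), but Z never turns on. X would need J and U (G9), but U never turns on.

J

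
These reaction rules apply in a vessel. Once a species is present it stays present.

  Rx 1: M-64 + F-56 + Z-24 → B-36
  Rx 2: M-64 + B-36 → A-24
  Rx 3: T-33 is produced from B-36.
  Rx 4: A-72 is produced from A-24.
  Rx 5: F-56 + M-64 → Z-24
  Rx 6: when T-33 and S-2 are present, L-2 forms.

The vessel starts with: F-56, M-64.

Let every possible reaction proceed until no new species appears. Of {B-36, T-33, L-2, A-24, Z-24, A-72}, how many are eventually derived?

F-56 and M-64 present → Z-24 forms (Rx 5).
M-64, F-56, and Z-24 present → B-36 forms (Rx 1).
M-64 and B-36 present → A-24 forms (Rx 2).
B-36 present → T-33 forms (Rx 3).
A-24 present → A-72 forms (Rx 4).
B-36: reached.
T-33: reached.
L-2 would need T-33 and S-2 (Rx 6), but S-2 never forms.
A-24: reached.
Z-24: reached.
A-72: reached.
Reached: B-36, T-33, A-24, Z-24, and A-72 — 5 of the 6.

5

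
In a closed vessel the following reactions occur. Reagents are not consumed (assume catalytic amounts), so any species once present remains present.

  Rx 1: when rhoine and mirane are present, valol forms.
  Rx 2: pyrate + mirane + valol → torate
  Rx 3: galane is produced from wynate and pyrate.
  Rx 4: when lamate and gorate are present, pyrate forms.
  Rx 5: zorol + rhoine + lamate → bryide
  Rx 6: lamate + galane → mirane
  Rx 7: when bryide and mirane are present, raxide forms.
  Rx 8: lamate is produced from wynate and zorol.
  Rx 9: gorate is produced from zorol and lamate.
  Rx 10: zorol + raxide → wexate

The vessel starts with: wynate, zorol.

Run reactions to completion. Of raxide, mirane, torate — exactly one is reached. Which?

mirane

wynate and zorol present → lamate forms (Rx 8).
zorol and lamate present → gorate forms (Rx 9).
lamate and gorate present → pyrate forms (Rx 4).
wynate and pyrate present → galane forms (Rx 3).
lamate and galane present → mirane forms (Rx 6).
torate would need pyrate, mirane, and valol (Rx 2), but valol never forms. raxide would need bryide and mirane (Rx 7), but bryide never forms.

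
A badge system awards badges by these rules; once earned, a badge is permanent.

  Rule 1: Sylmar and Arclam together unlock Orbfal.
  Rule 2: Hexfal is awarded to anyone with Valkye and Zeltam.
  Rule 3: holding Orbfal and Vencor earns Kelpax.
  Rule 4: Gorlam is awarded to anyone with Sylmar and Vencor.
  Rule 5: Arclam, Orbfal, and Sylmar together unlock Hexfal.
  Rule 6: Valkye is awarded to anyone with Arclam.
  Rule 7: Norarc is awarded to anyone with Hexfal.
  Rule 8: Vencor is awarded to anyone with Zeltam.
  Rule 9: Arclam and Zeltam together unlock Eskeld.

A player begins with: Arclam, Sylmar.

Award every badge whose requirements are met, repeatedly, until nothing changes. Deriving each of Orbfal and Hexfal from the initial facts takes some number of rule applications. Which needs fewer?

Orbfal: With Sylmar and Arclam, Orbfal is earned (Rule 1). [1 rule application]
Hexfal: With Sylmar and Arclam, Orbfal is earned (Rule 1). With Arclam, Orbfal, and Sylmar, Hexfal is earned (Rule 5). [2 rule applications]
Orbfal needs fewer.

Orbfal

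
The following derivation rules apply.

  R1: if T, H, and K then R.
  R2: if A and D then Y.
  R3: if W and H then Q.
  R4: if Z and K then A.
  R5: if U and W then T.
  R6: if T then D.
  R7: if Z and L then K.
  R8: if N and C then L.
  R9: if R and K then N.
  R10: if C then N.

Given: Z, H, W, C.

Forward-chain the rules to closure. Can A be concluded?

Yes

C holds, so N follows (R10).
N and C hold, so L follows (R8).
Z and L hold, so K follows (R7).
Z and K hold, so A follows (R4).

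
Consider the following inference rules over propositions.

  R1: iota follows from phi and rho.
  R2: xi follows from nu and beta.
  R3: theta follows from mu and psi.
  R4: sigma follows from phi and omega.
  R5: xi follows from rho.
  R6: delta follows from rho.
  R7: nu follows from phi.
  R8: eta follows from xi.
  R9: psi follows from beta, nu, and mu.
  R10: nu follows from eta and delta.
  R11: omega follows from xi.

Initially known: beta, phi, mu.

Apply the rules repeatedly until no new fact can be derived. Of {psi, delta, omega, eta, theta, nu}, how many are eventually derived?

phi holds, so nu follows (R7).
beta, nu, and mu hold, so psi follows (R9).
nu and beta hold, so xi follows (R2).
From mu and psi, R3 gives theta.
From xi, R8 gives eta.
xi holds, so omega follows (R11).
psi: reached.
delta would need rho (R6), but rho is never established.
omega: reached.
eta: reached.
theta: reached.
nu: reached.
Reached: psi, omega, eta, theta, and nu — 5 of the 6.

5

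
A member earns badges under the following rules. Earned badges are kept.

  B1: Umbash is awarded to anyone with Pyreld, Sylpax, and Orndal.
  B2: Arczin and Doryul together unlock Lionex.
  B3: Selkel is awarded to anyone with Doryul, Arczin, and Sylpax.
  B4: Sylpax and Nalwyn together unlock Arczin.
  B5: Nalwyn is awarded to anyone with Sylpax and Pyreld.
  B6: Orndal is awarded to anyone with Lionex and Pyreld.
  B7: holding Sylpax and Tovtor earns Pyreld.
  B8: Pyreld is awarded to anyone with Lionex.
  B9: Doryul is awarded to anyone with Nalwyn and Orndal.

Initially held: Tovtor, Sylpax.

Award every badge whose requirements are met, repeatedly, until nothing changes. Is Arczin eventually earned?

Yes

With Sylpax and Tovtor, Pyreld is earned (B7).
With Sylpax and Pyreld, Nalwyn is earned (B5).
With Sylpax and Nalwyn, Arczin is earned (B4).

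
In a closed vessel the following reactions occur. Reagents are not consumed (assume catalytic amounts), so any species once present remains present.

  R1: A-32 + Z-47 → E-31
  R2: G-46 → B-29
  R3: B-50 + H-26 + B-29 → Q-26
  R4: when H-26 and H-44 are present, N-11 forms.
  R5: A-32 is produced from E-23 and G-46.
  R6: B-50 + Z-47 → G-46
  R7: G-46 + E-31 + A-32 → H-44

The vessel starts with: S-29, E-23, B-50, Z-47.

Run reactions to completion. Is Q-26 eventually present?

No

Q-26 would need B-50, H-26, and B-29 (R3), but H-26 never forms.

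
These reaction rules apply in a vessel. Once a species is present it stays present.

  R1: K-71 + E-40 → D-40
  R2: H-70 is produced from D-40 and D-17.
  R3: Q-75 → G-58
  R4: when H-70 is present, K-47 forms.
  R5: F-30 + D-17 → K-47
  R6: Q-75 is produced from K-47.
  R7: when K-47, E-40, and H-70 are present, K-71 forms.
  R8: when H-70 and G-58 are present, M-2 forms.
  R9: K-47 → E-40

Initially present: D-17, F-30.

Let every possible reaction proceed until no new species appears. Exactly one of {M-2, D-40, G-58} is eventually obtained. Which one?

G-58

F-30 and D-17 present → K-47 forms (R5).
K-47 present → Q-75 forms (R6).
Q-75 present → G-58 forms (R3).
M-2 would need H-70 and G-58 (R8), but H-70 never forms. D-40 would need K-71 and E-40 (R1), but K-71 never forms.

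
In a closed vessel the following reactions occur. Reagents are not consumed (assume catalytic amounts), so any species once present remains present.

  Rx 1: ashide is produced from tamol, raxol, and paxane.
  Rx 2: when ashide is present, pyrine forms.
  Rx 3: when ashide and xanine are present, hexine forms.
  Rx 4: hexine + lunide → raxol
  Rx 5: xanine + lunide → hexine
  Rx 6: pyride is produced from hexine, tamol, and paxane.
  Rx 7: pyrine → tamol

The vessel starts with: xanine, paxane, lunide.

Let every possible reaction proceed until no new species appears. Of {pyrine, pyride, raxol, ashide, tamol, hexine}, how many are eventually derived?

xanine and lunide present → hexine forms (Rx 5).
hexine and lunide present → raxol forms (Rx 4).
pyrine would need ashide (Rx 2), but ashide never forms.
pyride would need hexine, tamol, and paxane (Rx 6), but tamol never forms.
raxol: reached.
ashide would need tamol, raxol, and paxane (Rx 1), but tamol never forms.
tamol would need pyrine (Rx 7), but pyrine never forms.
hexine: reached.
Reached: raxol and hexine — 2 of the 6.

2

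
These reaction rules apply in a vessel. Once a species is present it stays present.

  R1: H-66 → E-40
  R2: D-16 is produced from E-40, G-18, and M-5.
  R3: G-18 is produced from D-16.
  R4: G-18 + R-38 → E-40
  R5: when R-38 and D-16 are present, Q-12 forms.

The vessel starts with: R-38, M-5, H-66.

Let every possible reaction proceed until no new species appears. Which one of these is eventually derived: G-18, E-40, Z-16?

H-66 present → E-40 forms (R1).
No rule produces Z-16, and it is not given. G-18 would need D-16 (R3), but D-16 never forms.

E-40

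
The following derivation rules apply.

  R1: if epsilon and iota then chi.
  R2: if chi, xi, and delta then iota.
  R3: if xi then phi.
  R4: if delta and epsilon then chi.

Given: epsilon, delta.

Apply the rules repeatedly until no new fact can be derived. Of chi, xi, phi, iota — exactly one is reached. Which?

chi

From delta and epsilon, R4 gives chi.
iota would need chi, xi, and delta (R2), but xi is never established. phi would need xi (R3), but xi is never established. No rule produces xi, and it is not given.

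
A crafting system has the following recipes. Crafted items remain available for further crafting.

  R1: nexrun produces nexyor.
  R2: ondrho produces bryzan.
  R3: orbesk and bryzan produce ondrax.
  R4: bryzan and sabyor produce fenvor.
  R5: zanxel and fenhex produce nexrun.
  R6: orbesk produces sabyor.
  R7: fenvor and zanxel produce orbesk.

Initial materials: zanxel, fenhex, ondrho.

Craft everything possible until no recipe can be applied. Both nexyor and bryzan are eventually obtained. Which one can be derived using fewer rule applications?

bryzan

bryzan: ondrho → bryzan (R2). [1 rule application]
nexyor: zanxel and fenhex → nexrun (R5). Using R1, nexrun makes nexyor. [2 rule applications]
bryzan needs fewer.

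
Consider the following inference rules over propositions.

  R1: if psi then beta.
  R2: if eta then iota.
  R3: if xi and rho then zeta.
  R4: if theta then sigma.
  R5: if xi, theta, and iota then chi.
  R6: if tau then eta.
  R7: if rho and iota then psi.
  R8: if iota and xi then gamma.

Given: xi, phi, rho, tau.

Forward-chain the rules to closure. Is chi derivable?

No

chi would need xi, theta, and iota (R5), but theta is never established.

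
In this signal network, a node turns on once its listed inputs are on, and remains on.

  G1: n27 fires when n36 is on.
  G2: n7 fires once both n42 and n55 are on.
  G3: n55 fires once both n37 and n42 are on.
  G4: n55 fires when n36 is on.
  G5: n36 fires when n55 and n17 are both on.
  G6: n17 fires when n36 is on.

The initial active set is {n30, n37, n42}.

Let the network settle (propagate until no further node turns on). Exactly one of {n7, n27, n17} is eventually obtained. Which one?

n7

G3: n37 and n42 on → n55 on.
G2: n42 and n55 on → n7 on.
n27 would need n36 (G1), but n36 never turns on. n17 would need n36 (G6), but n36 never turns on.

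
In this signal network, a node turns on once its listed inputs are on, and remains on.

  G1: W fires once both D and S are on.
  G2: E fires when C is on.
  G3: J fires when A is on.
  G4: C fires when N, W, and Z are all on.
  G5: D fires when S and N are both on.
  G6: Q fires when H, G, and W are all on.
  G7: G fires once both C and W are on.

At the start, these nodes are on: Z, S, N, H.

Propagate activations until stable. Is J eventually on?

No

J would need A (G3), but A never turns on.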